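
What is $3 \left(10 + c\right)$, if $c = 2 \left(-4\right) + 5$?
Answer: $21$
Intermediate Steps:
$c = -3$ ($c = -8 + 5 = -3$)
$3 \left(10 + c\right) = 3 \left(10 - 3\right) = 3 \cdot 7 = 21$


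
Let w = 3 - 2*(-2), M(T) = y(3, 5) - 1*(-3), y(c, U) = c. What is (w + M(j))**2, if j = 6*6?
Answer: 169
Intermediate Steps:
j = 36
M(T) = 6 (M(T) = 3 - 1*(-3) = 3 + 3 = 6)
w = 7 (w = 3 + 4 = 7)
(w + M(j))**2 = (7 + 6)**2 = 13**2 = 169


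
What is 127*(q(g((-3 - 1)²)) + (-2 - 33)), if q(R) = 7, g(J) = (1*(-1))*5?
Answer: -3556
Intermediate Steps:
g(J) = -5 (g(J) = -1*5 = -5)
127*(q(g((-3 - 1)²)) + (-2 - 33)) = 127*(7 + (-2 - 33)) = 127*(7 - 35) = 127*(-28) = -3556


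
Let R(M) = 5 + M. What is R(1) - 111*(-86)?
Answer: 9552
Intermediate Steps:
R(1) - 111*(-86) = (5 + 1) - 111*(-86) = 6 + 9546 = 9552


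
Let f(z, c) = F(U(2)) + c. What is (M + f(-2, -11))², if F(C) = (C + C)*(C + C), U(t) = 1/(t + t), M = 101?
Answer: 130321/16 ≈ 8145.1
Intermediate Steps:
U(t) = 1/(2*t)
F(C) = 4*C² (F(C) = (2*C)*(2*C) = 4*C²)
f(z, c) = ¼ + c (f(z, c) = 4*((½)/2)² + c = 4*((½)*(½))² + c = 4*(¼)² + c = 4*(1/16) + c = ¼ + c)
(M + f(-2, -11))² = (101 + (¼ - 11))² = (101 - 43/4)² = (361/4)² = 130321/16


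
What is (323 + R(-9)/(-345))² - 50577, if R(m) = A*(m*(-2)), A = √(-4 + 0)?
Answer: 710870056/13225 - 7752*I/115 ≈ 53752.0 - 67.409*I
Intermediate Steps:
A = 2*I (A = √(-4) = 2*I ≈ 2.0*I)
R(m) = -4*I*m (R(m) = (2*I)*(m*(-2)) = (2*I)*(-2*m) = -4*I*m)
(323 + R(-9)/(-345))² - 50577 = (323 - 4*I*(-9)/(-345))² - 50577 = (323 + (36*I)*(-1/345))² - 50577 = (323 - 12*I/115)² - 50577 = -50577 + (323 - 12*I/115)²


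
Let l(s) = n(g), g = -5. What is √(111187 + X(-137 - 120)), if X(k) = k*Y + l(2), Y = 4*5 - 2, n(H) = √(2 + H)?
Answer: √(106561 + I*√3) ≈ 326.44 + 0.003*I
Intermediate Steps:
Y = 18 (Y = 20 - 2 = 18)
l(s) = I*√3 (l(s) = √(2 - 5) = √(-3) = I*√3)
X(k) = 18*k + I*√3 (X(k) = k*18 + I*√3 = 18*k + I*√3)
√(111187 + X(-137 - 120)) = √(111187 + (18*(-137 - 120) + I*√3)) = √(111187 + (18*(-257) + I*√3)) = √(111187 + (-4626 + I*√3)) = √(106561 + I*√3)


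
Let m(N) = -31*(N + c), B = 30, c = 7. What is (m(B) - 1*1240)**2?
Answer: 5697769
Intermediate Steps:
m(N) = -217 - 31*N (m(N) = -31*(N + 7) = -31*(7 + N) = -217 - 31*N)
(m(B) - 1*1240)**2 = ((-217 - 31*30) - 1*1240)**2 = ((-217 - 930) - 1240)**2 = (-1147 - 1240)**2 = (-2387)**2 = 5697769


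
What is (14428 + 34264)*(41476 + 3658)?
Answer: 2197664728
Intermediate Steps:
(14428 + 34264)*(41476 + 3658) = 48692*45134 = 2197664728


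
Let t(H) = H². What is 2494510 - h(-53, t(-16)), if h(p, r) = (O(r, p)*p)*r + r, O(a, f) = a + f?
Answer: 5248558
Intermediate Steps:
h(p, r) = r + p*r*(p + r) (h(p, r) = ((r + p)*p)*r + r = ((p + r)*p)*r + r = (p*(p + r))*r + r = p*r*(p + r) + r = r + p*r*(p + r))
2494510 - h(-53, t(-16)) = 2494510 - (-16)²*(1 - 53*(-53 + (-16)²)) = 2494510 - 256*(1 - 53*(-53 + 256)) = 2494510 - 256*(1 - 53*203) = 2494510 - 256*(1 - 10759) = 2494510 - 256*(-10758) = 2494510 - 1*(-2754048) = 2494510 + 2754048 = 5248558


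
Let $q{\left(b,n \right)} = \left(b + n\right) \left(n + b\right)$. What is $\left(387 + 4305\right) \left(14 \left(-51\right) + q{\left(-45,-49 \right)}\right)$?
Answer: $38108424$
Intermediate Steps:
$q{\left(b,n \right)} = \left(b + n\right)^{2}$ ($q{\left(b,n \right)} = \left(b + n\right) \left(b + n\right) = \left(b + n\right)^{2}$)
$\left(387 + 4305\right) \left(14 \left(-51\right) + q{\left(-45,-49 \right)}\right) = \left(387 + 4305\right) \left(14 \left(-51\right) + \left(-45 - 49\right)^{2}\right) = 4692 \left(-714 + \left(-94\right)^{2}\right) = 4692 \left(-714 + 8836\right) = 4692 \cdot 8122 = 38108424$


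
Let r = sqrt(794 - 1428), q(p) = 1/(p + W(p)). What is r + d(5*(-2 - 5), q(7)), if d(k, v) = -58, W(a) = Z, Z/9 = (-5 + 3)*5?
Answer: -58 + I*sqrt(634) ≈ -58.0 + 25.179*I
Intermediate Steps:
Z = -90 (Z = 9*((-5 + 3)*5) = 9*(-2*5) = 9*(-10) = -90)
W(a) = -90
q(p) = 1/(-90 + p) (q(p) = 1/(p - 90) = 1/(-90 + p))
r = I*sqrt(634) (r = sqrt(-634) = I*sqrt(634) ≈ 25.179*I)
r + d(5*(-2 - 5), q(7)) = I*sqrt(634) - 58 = -58 + I*sqrt(634)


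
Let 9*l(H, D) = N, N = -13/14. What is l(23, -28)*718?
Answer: -4667/63 ≈ -74.079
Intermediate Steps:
N = -13/14 (N = -13*1/14 = -13/14 ≈ -0.92857)
l(H, D) = -13/126 (l(H, D) = (1/9)*(-13/14) = -13/126)
l(23, -28)*718 = -13/126*718 = -4667/63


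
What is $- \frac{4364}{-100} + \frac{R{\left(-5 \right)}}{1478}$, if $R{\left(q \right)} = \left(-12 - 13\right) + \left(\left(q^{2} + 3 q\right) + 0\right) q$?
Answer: $\frac{1610623}{36950} \approx 43.589$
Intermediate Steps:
$R{\left(q \right)} = -25 + q \left(q^{2} + 3 q\right)$ ($R{\left(q \right)} = -25 + \left(q^{2} + 3 q\right) q = -25 + q \left(q^{2} + 3 q\right)$)
$- \frac{4364}{-100} + \frac{R{\left(-5 \right)}}{1478} = - \frac{4364}{-100} + \frac{-25 + \left(-5\right)^{3} + 3 \left(-5\right)^{2}}{1478} = \left(-4364\right) \left(- \frac{1}{100}\right) + \left(-25 - 125 + 3 \cdot 25\right) \frac{1}{1478} = \frac{1091}{25} + \left(-25 - 125 + 75\right) \frac{1}{1478} = \frac{1091}{25} - \frac{75}{1478} = \frac{1610623}{36950}$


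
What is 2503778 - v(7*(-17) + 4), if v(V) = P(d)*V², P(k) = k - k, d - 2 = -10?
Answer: 2503778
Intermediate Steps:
d = -8 (d = 2 - 10 = -8)
P(k) = 0
v(V) = 0 (v(V) = 0*V² = 0)
2503778 - v(7*(-17) + 4) = 2503778 - 1*0 = 2503778 + 0 = 2503778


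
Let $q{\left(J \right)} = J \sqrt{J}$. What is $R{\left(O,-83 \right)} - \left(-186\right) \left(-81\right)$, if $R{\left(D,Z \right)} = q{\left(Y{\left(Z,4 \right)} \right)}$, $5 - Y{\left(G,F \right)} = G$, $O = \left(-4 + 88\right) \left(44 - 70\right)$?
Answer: $-15066 + 176 \sqrt{22} \approx -14240.0$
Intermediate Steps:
$O = -2184$ ($O = 84 \left(-26\right) = -2184$)
$Y{\left(G,F \right)} = 5 - G$
$q{\left(J \right)} = J^{\frac{3}{2}}$
$R{\left(D,Z \right)} = \left(5 - Z\right)^{\frac{3}{2}}$
$R{\left(O,-83 \right)} - \left(-186\right) \left(-81\right) = \left(5 - -83\right)^{\frac{3}{2}} - \left(-186\right) \left(-81\right) = \left(5 + 83\right)^{\frac{3}{2}} - 15066 = 88^{\frac{3}{2}} - 15066 = 176 \sqrt{22} - 15066 = -15066 + 176 \sqrt{22}$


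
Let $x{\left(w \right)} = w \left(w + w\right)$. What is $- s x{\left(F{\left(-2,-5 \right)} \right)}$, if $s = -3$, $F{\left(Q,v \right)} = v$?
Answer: $150$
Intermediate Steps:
$x{\left(w \right)} = 2 w^{2}$ ($x{\left(w \right)} = w 2 w = 2 w^{2}$)
$- s x{\left(F{\left(-2,-5 \right)} \right)} = \left(-1\right) \left(-3\right) 2 \left(-5\right)^{2} = 3 \cdot 2 \cdot 25 = 3 \cdot 50 = 150$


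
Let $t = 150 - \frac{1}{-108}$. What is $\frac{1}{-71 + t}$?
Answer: $\frac{108}{8533} \approx 0.012657$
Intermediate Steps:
$t = \frac{16201}{108}$ ($t = 150 - - \frac{1}{108} = 150 + \frac{1}{108} = \frac{16201}{108} \approx 150.01$)
$\frac{1}{-71 + t} = \frac{1}{-71 + \frac{16201}{108}} = \frac{1}{\frac{8533}{108}} = \frac{108}{8533}$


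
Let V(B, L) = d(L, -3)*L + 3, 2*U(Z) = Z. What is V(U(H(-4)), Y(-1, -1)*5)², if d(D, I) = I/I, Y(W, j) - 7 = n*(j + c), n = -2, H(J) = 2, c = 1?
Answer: 1444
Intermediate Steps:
U(Z) = Z/2
Y(W, j) = 5 - 2*j (Y(W, j) = 7 - 2*(j + 1) = 7 - 2*(1 + j) = 7 + (-2 - 2*j) = 5 - 2*j)
d(D, I) = 1
V(B, L) = 3 + L (V(B, L) = 1*L + 3 = L + 3 = 3 + L)
V(U(H(-4)), Y(-1, -1)*5)² = (3 + (5 - 2*(-1))*5)² = (3 + (5 + 2)*5)² = (3 + 7*5)² = (3 + 35)² = 38² = 1444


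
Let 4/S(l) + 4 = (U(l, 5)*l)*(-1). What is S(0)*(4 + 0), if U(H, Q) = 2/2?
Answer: -4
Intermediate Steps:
U(H, Q) = 1 (U(H, Q) = 2*(1/2) = 1)
S(l) = 4/(-4 - l) (S(l) = 4/(-4 + (1*l)*(-1)) = 4/(-4 + l*(-1)) = 4/(-4 - l))
S(0)*(4 + 0) = (-4/(4 + 0))*(4 + 0) = -4/4*4 = -4*1/4*4 = -1*4 = -4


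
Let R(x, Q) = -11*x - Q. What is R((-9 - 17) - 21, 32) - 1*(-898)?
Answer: 1383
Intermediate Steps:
R(x, Q) = -Q - 11*x
R((-9 - 17) - 21, 32) - 1*(-898) = (-1*32 - 11*((-9 - 17) - 21)) - 1*(-898) = (-32 - 11*(-26 - 21)) + 898 = (-32 - 11*(-47)) + 898 = (-32 + 517) + 898 = 485 + 898 = 1383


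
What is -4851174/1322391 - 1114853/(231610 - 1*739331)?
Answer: -329590446977/223801893637 ≈ -1.4727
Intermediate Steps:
-4851174/1322391 - 1114853/(231610 - 1*739331) = -4851174*1/1322391 - 1114853/(231610 - 739331) = -1617058/440797 - 1114853/(-507721) = -1617058/440797 - 1114853*(-1/507721) = -1617058/440797 + 1114853/507721 = -329590446977/223801893637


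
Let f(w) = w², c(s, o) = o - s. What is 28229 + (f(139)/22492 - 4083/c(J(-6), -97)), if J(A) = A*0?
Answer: 61681595769/2181724 ≈ 28272.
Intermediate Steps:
J(A) = 0
28229 + (f(139)/22492 - 4083/c(J(-6), -97)) = 28229 + (139²/22492 - 4083/(-97 - 1*0)) = 28229 + (19321*(1/22492) - 4083/(-97 + 0)) = 28229 + (19321/22492 - 4083/(-97)) = 28229 + (19321/22492 - 4083*(-1/97)) = 28229 + (19321/22492 + 4083/97) = 28229 + 93708973/2181724 = 61681595769/2181724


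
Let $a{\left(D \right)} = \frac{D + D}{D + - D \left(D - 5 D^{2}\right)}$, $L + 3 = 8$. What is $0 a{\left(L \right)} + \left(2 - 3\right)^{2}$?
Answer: $1$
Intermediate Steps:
$L = 5$ ($L = -3 + 8 = 5$)
$a{\left(D \right)} = \frac{2 D}{D - D \left(D - 5 D^{2}\right)}$
$0 a{\left(L \right)} + \left(2 - 3\right)^{2} = 0 \frac{2}{1 - 5 + 5 \cdot 5^{2}} + \left(2 - 3\right)^{2} = 0 \frac{2}{1 - 5 + 5 \cdot 25} + \left(-1\right)^{2} = 0 \frac{2}{1 - 5 + 125} + 1 = 0 \cdot \frac{2}{121} + 1 = 0 + 1 = 1$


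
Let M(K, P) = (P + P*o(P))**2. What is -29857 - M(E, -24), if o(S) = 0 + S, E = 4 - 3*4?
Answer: -334561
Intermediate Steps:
E = -8 (E = 4 - 12 = -8)
o(S) = S
M(K, P) = (P + P**2)**2 (M(K, P) = (P + P*P)**2 = (P + P**2)**2)
-29857 - M(E, -24) = -29857 - (-24)**2*(1 - 24)**2 = -29857 - 576*(-23)**2 = -29857 - 576*529 = -29857 - 1*304704 = -29857 - 304704 = -334561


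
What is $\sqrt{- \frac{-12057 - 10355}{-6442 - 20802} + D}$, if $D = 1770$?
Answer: $\frac{\sqrt{1674931513}}{973} \approx 42.062$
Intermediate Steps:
$\sqrt{- \frac{-12057 - 10355}{-6442 - 20802} + D} = \sqrt{- \frac{-12057 - 10355}{-6442 - 20802} + 1770} = \sqrt{- \frac{-22412}{-27244} + 1770} = \sqrt{- \frac{\left(-22412\right) \left(-1\right)}{27244} + 1770} = \sqrt{\left(-1\right) \frac{5603}{6811} + 1770} = \sqrt{- \frac{5603}{6811} + 1770} = \sqrt{\frac{12049867}{6811}} = \frac{\sqrt{1674931513}}{973}$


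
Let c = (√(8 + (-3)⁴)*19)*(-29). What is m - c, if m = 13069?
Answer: 13069 + 551*√89 ≈ 18267.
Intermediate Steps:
c = -551*√89 (c = (√(8 + 81)*19)*(-29) = (√89*19)*(-29) = (19*√89)*(-29) = -551*√89 ≈ -5198.1)
m - c = 13069 - (-551)*√89 = 13069 + 551*√89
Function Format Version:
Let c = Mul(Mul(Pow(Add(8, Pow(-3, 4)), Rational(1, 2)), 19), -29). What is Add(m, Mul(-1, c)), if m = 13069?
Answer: Add(13069, Mul(551, Pow(89, Rational(1, 2)))) ≈ 18267.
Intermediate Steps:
c = Mul(-551, Pow(89, Rational(1, 2))) (c = Mul(Mul(Pow(Add(8, 81), Rational(1, 2)), 19), -29) = Mul(Mul(Pow(89, Rational(1, 2)), 19), -29) = Mul(Mul(19, Pow(89, Rational(1, 2))), -29) = Mul(-551, Pow(89, Rational(1, 2))) ≈ -5198.1)
Add(m, Mul(-1, c)) = Add(13069, Mul(-1, Mul(-551, Pow(89, Rational(1, 2))))) = Add(13069, Mul(551, Pow(89, Rational(1, 2))))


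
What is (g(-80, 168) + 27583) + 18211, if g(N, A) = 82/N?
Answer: 1831719/40 ≈ 45793.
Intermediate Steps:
(g(-80, 168) + 27583) + 18211 = (82/(-80) + 27583) + 18211 = (82*(-1/80) + 27583) + 18211 = (-41/40 + 27583) + 18211 = 1103279/40 + 18211 = 1831719/40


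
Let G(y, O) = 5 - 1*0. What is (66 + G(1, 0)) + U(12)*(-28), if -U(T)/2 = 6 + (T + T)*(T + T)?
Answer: 32663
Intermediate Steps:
G(y, O) = 5 (G(y, O) = 5 + 0 = 5)
U(T) = -12 - 8*T² (U(T) = -2*(6 + (T + T)*(T + T)) = -2*(6 + (2*T)*(2*T)) = -2*(6 + 4*T²) = -12 - 8*T²)
(66 + G(1, 0)) + U(12)*(-28) = (66 + 5) + (-12 - 8*12²)*(-28) = 71 + (-12 - 8*144)*(-28) = 71 + (-12 - 1152)*(-28) = 71 - 1164*(-28) = 71 + 32592 = 32663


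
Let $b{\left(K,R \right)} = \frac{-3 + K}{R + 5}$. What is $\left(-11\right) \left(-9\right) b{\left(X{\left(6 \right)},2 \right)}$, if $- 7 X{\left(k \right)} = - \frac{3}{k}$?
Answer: $- \frac{4059}{98} \approx -41.418$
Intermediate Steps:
$X{\left(k \right)} = \frac{3}{7 k}$ ($X{\left(k \right)} = - \frac{\left(-3\right) \frac{1}{k}}{7} = \frac{3}{7 k}$)
$b{\left(K,R \right)} = \frac{-3 + K}{5 + R}$
$\left(-11\right) \left(-9\right) b{\left(X{\left(6 \right)},2 \right)} = \left(-11\right) \left(-9\right) \frac{-3 + \frac{3}{7 \cdot 6}}{5 + 2} = 99 \frac{-3 + \frac{3}{7} \cdot \frac{1}{6}}{7} = 99 \frac{-3 + \frac{1}{14}}{7} = 99 \cdot \frac{1}{7} \left(- \frac{41}{14}\right) = 99 \left(- \frac{41}{98}\right) = - \frac{4059}{98}$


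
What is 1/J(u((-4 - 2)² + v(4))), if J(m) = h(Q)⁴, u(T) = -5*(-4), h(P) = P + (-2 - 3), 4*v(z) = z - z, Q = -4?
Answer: 1/6561 ≈ 0.00015242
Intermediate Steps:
v(z) = 0 (v(z) = (z - z)/4 = (¼)*0 = 0)
h(P) = -5 + P (h(P) = P - 5 = -5 + P)
u(T) = 20
J(m) = 6561 (J(m) = (-5 - 4)⁴ = (-9)⁴ = 6561)
1/J(u((-4 - 2)² + v(4))) = 1/6561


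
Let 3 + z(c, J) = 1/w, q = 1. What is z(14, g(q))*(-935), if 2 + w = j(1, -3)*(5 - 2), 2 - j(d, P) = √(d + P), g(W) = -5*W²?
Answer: 2695 - 165*I*√2/2 ≈ 2695.0 - 116.67*I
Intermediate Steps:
j(d, P) = 2 - √(P + d) (j(d, P) = 2 - √(d + P) = 2 - √(P + d))
w = 4 - 3*I*√2 (w = -2 + (2 - √(-3 + 1))*(5 - 2) = -2 + (2 - √(-2))*3 = -2 + (2 - I*√2)*3 = -2 + (6 - 3*I*√2) = 4 - 3*I*√2 ≈ 4.0 - 4.2426*I)
z(c, J) = -3 + 1/(4 - 3*I*√2)
z(14, g(q))*(-935) = (-49/17 + 3*I*√2/34)*(-935) = 2695 - 165*I*√2/2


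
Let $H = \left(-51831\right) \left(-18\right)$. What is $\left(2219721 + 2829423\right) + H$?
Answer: $5982102$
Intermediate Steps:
$H = 932958$
$\left(2219721 + 2829423\right) + H = \left(2219721 + 2829423\right) + 932958 = 5049144 + 932958 = 5982102$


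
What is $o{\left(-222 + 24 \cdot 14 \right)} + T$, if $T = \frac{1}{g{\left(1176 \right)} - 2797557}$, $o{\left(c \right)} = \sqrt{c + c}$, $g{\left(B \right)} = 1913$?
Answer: $- \frac{1}{2795644} + 2 \sqrt{57} \approx 15.1$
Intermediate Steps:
$o{\left(c \right)} = \sqrt{2} \sqrt{c}$ ($o{\left(c \right)} = \sqrt{2 c} = \sqrt{2} \sqrt{c}$)
$T = - \frac{1}{2795644}$ ($T = \frac{1}{1913 - 2797557} = \frac{1}{-2795644} = - \frac{1}{2795644} \approx -3.577 \cdot 10^{-7}$)
$o{\left(-222 + 24 \cdot 14 \right)} + T = \sqrt{2} \sqrt{-222 + 24 \cdot 14} - \frac{1}{2795644} = \sqrt{2} \sqrt{-222 + 336} - \frac{1}{2795644} = \sqrt{2} \sqrt{114} - \frac{1}{2795644} = 2 \sqrt{57} - \frac{1}{2795644} = - \frac{1}{2795644} + 2 \sqrt{57}$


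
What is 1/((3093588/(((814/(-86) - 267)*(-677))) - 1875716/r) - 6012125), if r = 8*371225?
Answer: -746921033900/4490570747203970963 ≈ -1.6633e-7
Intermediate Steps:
r = 2969800
1/((3093588/(((814/(-86) - 267)*(-677))) - 1875716/r) - 6012125) = 1/((3093588/(((814/(-86) - 267)*(-677))) - 1875716/2969800) - 6012125) = 1/((3093588/(((814*(-1/86) - 267)*(-677))) - 1875716*1/2969800) - 6012125) = 1/((3093588/(((-407/43 - 267)*(-677))) - 468929/742450) - 6012125) = 1/((3093588/((-11888/43*(-677))) - 468929/742450) - 6012125) = 1/((3093588/(8048176/43) - 468929/742450) - 6012125) = 1/((3093588*(43/8048176) - 468929/742450) - 6012125) = 1/((33256071/2012044 - 468929/742450) - 6012125) = 1/(11873732066537/746921033900 - 6012125) = 1/(-4490570747203970963/746921033900) = -746921033900/4490570747203970963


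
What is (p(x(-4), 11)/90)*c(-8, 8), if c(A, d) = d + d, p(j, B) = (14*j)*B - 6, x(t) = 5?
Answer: 6112/45 ≈ 135.82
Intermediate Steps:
p(j, B) = -6 + 14*B*j (p(j, B) = 14*B*j - 6 = -6 + 14*B*j)
c(A, d) = 2*d
(p(x(-4), 11)/90)*c(-8, 8) = ((-6 + 14*11*5)/90)*(2*8) = ((-6 + 770)*(1/90))*16 = (764*(1/90))*16 = (382/45)*16 = 6112/45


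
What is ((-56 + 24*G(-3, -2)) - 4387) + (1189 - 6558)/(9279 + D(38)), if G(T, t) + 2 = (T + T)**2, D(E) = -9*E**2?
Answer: -32630/9 ≈ -3625.6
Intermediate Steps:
G(T, t) = -2 + 4*T**2 (G(T, t) = -2 + (T + T)**2 = -2 + (2*T)**2 = -2 + 4*T**2)
((-56 + 24*G(-3, -2)) - 4387) + (1189 - 6558)/(9279 + D(38)) = ((-56 + 24*(-2 + 4*(-3)**2)) - 4387) + (1189 - 6558)/(9279 - 9*38**2) = ((-56 + 24*(-2 + 4*9)) - 4387) - 5369/(9279 - 9*1444) = ((-56 + 24*(-2 + 36)) - 4387) - 5369/(9279 - 12996) = ((-56 + 24*34) - 4387) - 5369/(-3717) = ((-56 + 816) - 4387) - 5369*(-1/3717) = (760 - 4387) + 13/9 = -3627 + 13/9 = -32630/9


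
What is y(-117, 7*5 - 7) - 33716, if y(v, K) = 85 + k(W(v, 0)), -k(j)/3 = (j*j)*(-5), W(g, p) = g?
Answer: 171704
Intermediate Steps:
k(j) = 15*j**2 (k(j) = -3*j*j*(-5) = -3*j**2*(-5) = -(-15)*j**2 = 15*j**2)
y(v, K) = 85 + 15*v**2
y(-117, 7*5 - 7) - 33716 = (85 + 15*(-117)**2) - 33716 = (85 + 15*13689) - 33716 = (85 + 205335) - 33716 = 205420 - 33716 = 171704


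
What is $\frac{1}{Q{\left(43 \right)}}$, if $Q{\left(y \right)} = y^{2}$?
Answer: $\frac{1}{1849} \approx 0.00054083$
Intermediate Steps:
$\frac{1}{Q{\left(43 \right)}} = \frac{1}{43^{2}} = \frac{1}{1849}$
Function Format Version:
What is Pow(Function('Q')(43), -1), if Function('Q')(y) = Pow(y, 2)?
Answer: Rational(1, 1849) ≈ 0.00054083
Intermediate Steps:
Pow(Function('Q')(43), -1) = Pow(Pow(43, 2), -1) = Pow(1849, -1) = Rational(1, 1849)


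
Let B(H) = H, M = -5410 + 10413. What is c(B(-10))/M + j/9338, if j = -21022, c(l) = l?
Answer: -2288401/1015609 ≈ -2.2532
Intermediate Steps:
M = 5003
c(B(-10))/M + j/9338 = -10/5003 - 21022/9338 = -10*1/5003 - 21022*1/9338 = -10/5003 - 457/203 = -2288401/1015609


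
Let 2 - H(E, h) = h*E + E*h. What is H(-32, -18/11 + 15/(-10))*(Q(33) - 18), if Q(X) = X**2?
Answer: -2341206/11 ≈ -2.1284e+5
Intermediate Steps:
H(E, h) = 2 - 2*E*h (H(E, h) = 2 - (h*E + E*h) = 2 - (E*h + E*h) = 2 - 2*E*h)
H(-32, -18/11 + 15/(-10))*(Q(33) - 18) = (2 - 2*(-32)*(-18/11 + 15/(-10)))*(33**2 - 18) = (2 - 2*(-32)*(-18*1/11 + 15*(-1/10)))*(1089 - 18) = (2 - 2*(-32)*(-18/11 - 3/2))*1071 = (2 - 2*(-32)*(-69/22))*1071 = (2 - 2208/11)*1071 = -2186/11*1071 = -2341206/11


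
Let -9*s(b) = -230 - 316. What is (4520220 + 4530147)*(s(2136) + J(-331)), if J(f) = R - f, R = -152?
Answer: 2169071291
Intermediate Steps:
J(f) = -152 - f
s(b) = 182/3 (s(b) = -(-230 - 316)/9 = -⅑*(-546) = 182/3)
(4520220 + 4530147)*(s(2136) + J(-331)) = (4520220 + 4530147)*(182/3 + (-152 - 1*(-331))) = 9050367*(182/3 + (-152 + 331)) = 9050367*(182/3 + 179) = 9050367*(719/3) = 2169071291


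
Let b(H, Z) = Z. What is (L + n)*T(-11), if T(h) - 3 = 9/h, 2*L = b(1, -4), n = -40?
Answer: -1008/11 ≈ -91.636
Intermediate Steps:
L = -2 (L = (½)*(-4) = -2)
T(h) = 3 + 9/h
(L + n)*T(-11) = (-2 - 40)*(3 + 9/(-11)) = -42*(3 + 9*(-1/11)) = -42*(3 - 9/11) = -42*24/11 = -1008/11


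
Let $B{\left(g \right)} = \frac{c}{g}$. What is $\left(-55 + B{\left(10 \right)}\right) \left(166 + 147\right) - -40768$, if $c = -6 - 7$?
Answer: $\frac{231461}{10} \approx 23146.0$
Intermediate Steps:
$c = -13$
$B{\left(g \right)} = - \frac{13}{g}$
$\left(-55 + B{\left(10 \right)}\right) \left(166 + 147\right) - -40768 = \left(-55 - \frac{13}{10}\right) \left(166 + 147\right) - -40768 = \left(-55 - \frac{13}{10}\right) 313 + 40768 = \left(- \frac{563}{10}\right) 313 + 40768 = - \frac{176219}{10} + 40768 = \frac{231461}{10}$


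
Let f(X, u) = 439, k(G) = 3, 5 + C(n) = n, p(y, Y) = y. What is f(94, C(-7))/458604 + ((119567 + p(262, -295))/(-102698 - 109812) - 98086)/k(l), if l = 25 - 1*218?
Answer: -1593218964767081/48728968020 ≈ -32696.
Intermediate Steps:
C(n) = -5 + n
l = -193 (l = 25 - 218 = -193)
f(94, C(-7))/458604 + ((119567 + p(262, -295))/(-102698 - 109812) - 98086)/k(l) = 439/458604 + ((119567 + 262)/(-102698 - 109812) - 98086)/3 = 439*(1/458604) + (119829/(-212510) - 98086)*(⅓) = 439/458604 + (119829*(-1/212510) - 98086)*(⅓) = 439/458604 + (-119829/212510 - 98086)*(⅓) = 439/458604 - 20844375689/212510*⅓ = 439/458604 - 20844375689/637530 = -1593218964767081/48728968020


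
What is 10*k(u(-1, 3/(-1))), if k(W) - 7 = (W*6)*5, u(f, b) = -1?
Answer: -230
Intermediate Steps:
k(W) = 7 + 30*W (k(W) = 7 + (W*6)*5 = 7 + (6*W)*5 = 7 + 30*W)
10*k(u(-1, 3/(-1))) = 10*(7 + 30*(-1)) = 10*(7 - 30) = 10*(-23) = -230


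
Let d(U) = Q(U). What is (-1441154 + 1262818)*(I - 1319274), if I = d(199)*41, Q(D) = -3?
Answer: 235295983392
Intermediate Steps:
d(U) = -3
I = -123 (I = -3*41 = -123)
(-1441154 + 1262818)*(I - 1319274) = (-1441154 + 1262818)*(-123 - 1319274) = -178336*(-1319397) = 235295983392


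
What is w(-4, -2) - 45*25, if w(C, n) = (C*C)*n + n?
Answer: -1159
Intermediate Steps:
w(C, n) = n + n*C**2 (w(C, n) = C**2*n + n = n*C**2 + n = n + n*C**2)
w(-4, -2) - 45*25 = -2*(1 + (-4)**2) - 45*25 = -2*(1 + 16) - 1125 = -2*17 - 1125 = -34 - 1125 = -1159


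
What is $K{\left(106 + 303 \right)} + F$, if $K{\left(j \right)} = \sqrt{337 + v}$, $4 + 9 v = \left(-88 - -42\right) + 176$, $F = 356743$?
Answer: $356743 + 3 \sqrt{39} \approx 3.5676 \cdot 10^{5}$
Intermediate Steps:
$v = 14$ ($v = - \frac{4}{9} + \frac{\left(-88 - -42\right) + 176}{9} = - \frac{4}{9} + \frac{\left(-88 + 42\right) + 176}{9} = - \frac{4}{9} + \frac{-46 + 176}{9} = - \frac{4}{9} + \frac{1}{9} \cdot 130 = - \frac{4}{9} + \frac{130}{9} = 14$)
$K{\left(j \right)} = 3 \sqrt{39}$ ($K{\left(j \right)} = \sqrt{337 + 14} = \sqrt{351} = 3 \sqrt{39}$)
$K{\left(106 + 303 \right)} + F = 3 \sqrt{39} + 356743 = 356743 + 3 \sqrt{39}$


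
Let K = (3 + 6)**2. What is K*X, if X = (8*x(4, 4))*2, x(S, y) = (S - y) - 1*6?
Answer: -7776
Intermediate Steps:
x(S, y) = -6 + S - y (x(S, y) = (S - y) - 6 = -6 + S - y)
X = -96 (X = (8*(-6 + 4 - 1*4))*2 = (8*(-6 + 4 - 4))*2 = (8*(-6))*2 = -48*2 = -96)
K = 81 (K = 9**2 = 81)
K*X = 81*(-96) = -7776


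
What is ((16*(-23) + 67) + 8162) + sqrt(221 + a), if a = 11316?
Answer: 7861 + sqrt(11537) ≈ 7968.4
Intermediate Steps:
((16*(-23) + 67) + 8162) + sqrt(221 + a) = ((16*(-23) + 67) + 8162) + sqrt(221 + 11316) = ((-368 + 67) + 8162) + sqrt(11537) = (-301 + 8162) + sqrt(11537) = 7861 + sqrt(11537)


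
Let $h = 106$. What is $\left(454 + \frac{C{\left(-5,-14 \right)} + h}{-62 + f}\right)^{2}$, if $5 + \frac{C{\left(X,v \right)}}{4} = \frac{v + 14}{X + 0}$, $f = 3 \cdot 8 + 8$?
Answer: $\frac{45792289}{225} \approx 2.0352 \cdot 10^{5}$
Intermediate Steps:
$f = 32$ ($f = 24 + 8 = 32$)
$C{\left(X,v \right)} = -20 + \frac{4 \left(14 + v\right)}{X}$ ($C{\left(X,v \right)} = -20 + 4 \frac{v + 14}{X + 0} = -20 + 4 \frac{14 + v}{X} = -20 + \frac{4 \left(14 + v\right)}{X}$)
$\left(454 + \frac{C{\left(-5,-14 \right)} + h}{-62 + f}\right)^{2} = \left(454 + \frac{\frac{4 \left(14 - 14 - -25\right)}{-5} + 106}{-62 + 32}\right)^{2} = \left(454 + \frac{4 \left(- \frac{1}{5}\right) \left(14 - 14 + 25\right) + 106}{-30}\right)^{2} = \left(454 + \left(4 \left(- \frac{1}{5}\right) 25 + 106\right) \left(- \frac{1}{30}\right)\right)^{2} = \left(454 + \left(-20 + 106\right) \left(- \frac{1}{30}\right)\right)^{2} = \left(454 + 86 \left(- \frac{1}{30}\right)\right)^{2} = \left(454 - \frac{43}{15}\right)^{2} = \left(\frac{6767}{15}\right)^{2} = \frac{45792289}{225}$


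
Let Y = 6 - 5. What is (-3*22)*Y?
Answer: -66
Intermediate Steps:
Y = 1
(-3*22)*Y = -3*22*1 = -66*1 = -66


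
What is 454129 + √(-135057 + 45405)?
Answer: 454129 + 2*I*√22413 ≈ 4.5413e+5 + 299.42*I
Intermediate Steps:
454129 + √(-135057 + 45405) = 454129 + √(-89652) = 454129 + 2*I*√22413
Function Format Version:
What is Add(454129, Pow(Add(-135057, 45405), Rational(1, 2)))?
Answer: Add(454129, Mul(2, I, Pow(22413, Rational(1, 2)))) ≈ Add(4.5413e+5, Mul(299.42, I))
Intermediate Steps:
Add(454129, Pow(Add(-135057, 45405), Rational(1, 2))) = Add(454129, Pow(-89652, Rational(1, 2))) = Add(454129, Mul(2, I, Pow(22413, Rational(1, 2))))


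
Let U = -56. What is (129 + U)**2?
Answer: 5329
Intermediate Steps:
(129 + U)**2 = (129 - 56)**2 = 73**2 = 5329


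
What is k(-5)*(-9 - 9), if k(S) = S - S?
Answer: 0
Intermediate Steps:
k(S) = 0
k(-5)*(-9 - 9) = 0*(-9 - 9) = 0*(-18) = 0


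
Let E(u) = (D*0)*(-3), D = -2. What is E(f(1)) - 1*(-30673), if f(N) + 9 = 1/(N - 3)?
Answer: 30673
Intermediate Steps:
f(N) = -9 + 1/(-3 + N) (f(N) = -9 + 1/(N - 3) = -9 + 1/(-3 + N))
E(u) = 0 (E(u) = -2*0*(-3) = 0*(-3) = 0)
E(f(1)) - 1*(-30673) = 0 - 1*(-30673) = 0 + 30673 = 30673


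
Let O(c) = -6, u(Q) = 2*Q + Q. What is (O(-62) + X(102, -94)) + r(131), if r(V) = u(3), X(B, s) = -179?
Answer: -176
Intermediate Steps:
u(Q) = 3*Q
r(V) = 9 (r(V) = 3*3 = 9)
(O(-62) + X(102, -94)) + r(131) = (-6 - 179) + 9 = -185 + 9 = -176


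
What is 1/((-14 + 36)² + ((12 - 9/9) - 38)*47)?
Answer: -1/785 ≈ -0.0012739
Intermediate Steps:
1/((-14 + 36)² + ((12 - 9/9) - 38)*47) = 1/(22² + ((12 - 9/9) - 38)*47) = 1/(484 + ((12 - 1*1) - 38)*47) = 1/(484 + ((12 - 1) - 38)*47) = 1/(484 + (11 - 38)*47) = 1/(484 - 27*47) = 1/(484 - 1269) = 1/(-785) = -1/785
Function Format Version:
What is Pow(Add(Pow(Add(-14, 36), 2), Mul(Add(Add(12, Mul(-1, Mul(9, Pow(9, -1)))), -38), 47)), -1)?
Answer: Rational(-1, 785) ≈ -0.0012739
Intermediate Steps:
Pow(Add(Pow(Add(-14, 36), 2), Mul(Add(Add(12, Mul(-1, Mul(9, Pow(9, -1)))), -38), 47)), -1) = Pow(Add(Pow(22, 2), Mul(Add(Add(12, Mul(-1, Mul(9, Rational(1, 9)))), -38), 47)), -1) = Pow(Add(484, Mul(Add(Add(12, Mul(-1, 1)), -38), 47)), -1) = Pow(Add(484, Mul(Add(Add(12, -1), -38), 47)), -1) = Pow(Add(484, Mul(Add(11, -38), 47)), -1) = Pow(Add(484, Mul(-27, 47)), -1) = Pow(Add(484, -1269), -1) = Pow(-785, -1) = Rational(-1, 785)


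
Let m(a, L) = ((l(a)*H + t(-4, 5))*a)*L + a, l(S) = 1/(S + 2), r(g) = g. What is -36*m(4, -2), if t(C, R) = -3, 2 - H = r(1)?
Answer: -960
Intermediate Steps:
H = 1 (H = 2 - 1*1 = 2 - 1 = 1)
l(S) = 1/(2 + S)
m(a, L) = a + L*a*(-3 + 1/(2 + a)) (m(a, L) = ((1/(2 + a) - 3)*a)*L + a = ((-3 + 1/(2 + a))*a)*L + a = (a*(-3 + 1/(2 + a)))*L + a = L*a*(-3 + 1/(2 + a)) + a = a + L*a*(-3 + 1/(2 + a)))
-36*m(4, -2) = -144*(-2 + (1 - 3*(-2))*(2 + 4))/(2 + 4) = -144*(-2 + (1 + 6)*6)/6 = -144*(-2 + 7*6)/6 = -144*(-2 + 42)/6 = -144*40/6 = -36*80/3 = -960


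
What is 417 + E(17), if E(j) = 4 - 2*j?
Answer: 387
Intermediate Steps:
417 + E(17) = 417 + (4 - 2*17) = 417 + (4 - 34) = 417 - 30 = 387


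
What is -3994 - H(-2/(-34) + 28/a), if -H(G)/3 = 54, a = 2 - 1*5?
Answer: -3832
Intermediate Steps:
a = -3 (a = 2 - 5 = -3)
H(G) = -162 (H(G) = -3*54 = -162)
-3994 - H(-2/(-34) + 28/a) = -3994 - 1*(-162) = -3994 + 162 = -3832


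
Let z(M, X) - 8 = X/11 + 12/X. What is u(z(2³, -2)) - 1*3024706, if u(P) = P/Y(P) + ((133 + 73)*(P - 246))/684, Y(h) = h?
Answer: -5689608434/1881 ≈ -3.0248e+6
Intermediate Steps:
z(M, X) = 8 + 12/X + X/11 (z(M, X) = 8 + (X/11 + 12/X) = 8 + (12/X + X/11) = 8 + 12/X + X/11)
u(P) = -4166/57 + 103*P/342 (u(P) = P/P + ((133 + 73)*(P - 246))/684 = 1 + (206*(-246 + P))*(1/684) = 1 + (-50676 + 206*P)*(1/684) = 1 + (-4223/57 + 103*P/342) = -4166/57 + 103*P/342)
u(z(2³, -2)) - 1*3024706 = (-4166/57 + 103*(8 + 12/(-2) + (1/11)*(-2))/342) - 1*3024706 = (-4166/57 + 103*(8 + 12*(-½) - 2/11)/342) - 3024706 = (-4166/57 + 103*(8 - 6 - 2/11)/342) - 3024706 = (-4166/57 + (103/342)*(20/11)) - 3024706 = (-4166/57 + 1030/1881) - 3024706 = -136448/1881 - 3024706 = -5689608434/1881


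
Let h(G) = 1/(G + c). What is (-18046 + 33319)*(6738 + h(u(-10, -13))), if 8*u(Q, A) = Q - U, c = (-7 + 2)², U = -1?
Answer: 19655831718/191 ≈ 1.0291e+8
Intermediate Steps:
c = 25 (c = (-5)² = 25)
u(Q, A) = ⅛ + Q/8 (u(Q, A) = (Q - 1*(-1))/8 = (Q + 1)/8 = (1 + Q)/8 = ⅛ + Q/8)
h(G) = 1/(25 + G) (h(G) = 1/(G + 25) = 1/(25 + G))
(-18046 + 33319)*(6738 + h(u(-10, -13))) = (-18046 + 33319)*(6738 + 1/(25 + (⅛ + (⅛)*(-10)))) = 15273*(6738 + 1/(25 + (⅛ - 5/4))) = 15273*(6738 + 1/(25 - 9/8)) = 15273*(6738 + 1/(191/8)) = 15273*(6738 + 8/191) = 15273*(1286966/191) = 19655831718/191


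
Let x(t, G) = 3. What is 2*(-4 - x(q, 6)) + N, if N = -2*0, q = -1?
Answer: -14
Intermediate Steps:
N = 0
2*(-4 - x(q, 6)) + N = 2*(-4 - 1*3) + 0 = 2*(-4 - 3) + 0 = 2*(-7) + 0 = -14 + 0 = -14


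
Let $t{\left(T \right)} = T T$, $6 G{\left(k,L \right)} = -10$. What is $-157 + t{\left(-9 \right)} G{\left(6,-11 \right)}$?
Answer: $-292$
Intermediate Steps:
$G{\left(k,L \right)} = - \frac{5}{3}$ ($G{\left(k,L \right)} = \frac{1}{6} \left(-10\right) = - \frac{5}{3}$)
$t{\left(T \right)} = T^{2}$
$-157 + t{\left(-9 \right)} G{\left(6,-11 \right)} = -157 + \left(-9\right)^{2} \left(- \frac{5}{3}\right) = -157 + 81 \left(- \frac{5}{3}\right) = -157 - 135 = -292$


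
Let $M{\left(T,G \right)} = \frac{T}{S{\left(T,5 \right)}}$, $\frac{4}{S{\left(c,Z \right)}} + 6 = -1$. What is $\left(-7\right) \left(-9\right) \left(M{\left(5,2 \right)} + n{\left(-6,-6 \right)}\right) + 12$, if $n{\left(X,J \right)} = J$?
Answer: $- \frac{3669}{4} \approx -917.25$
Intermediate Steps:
$S{\left(c,Z \right)} = - \frac{4}{7}$ ($S{\left(c,Z \right)} = \frac{4}{-6 - 1} = \frac{4}{-7} = 4 \left(- \frac{1}{7}\right) = - \frac{4}{7}$)
$M{\left(T,G \right)} = - \frac{7 T}{4}$ ($M{\left(T,G \right)} = \frac{T}{- \frac{4}{7}} = T \left(- \frac{7}{4}\right) = - \frac{7 T}{4}$)
$\left(-7\right) \left(-9\right) \left(M{\left(5,2 \right)} + n{\left(-6,-6 \right)}\right) + 12 = \left(-7\right) \left(-9\right) \left(\left(- \frac{7}{4}\right) 5 - 6\right) + 12 = 63 \left(- \frac{35}{4} - 6\right) + 12 = 63 \left(- \frac{59}{4}\right) + 12 = - \frac{3717}{4} + 12 = - \frac{3669}{4}$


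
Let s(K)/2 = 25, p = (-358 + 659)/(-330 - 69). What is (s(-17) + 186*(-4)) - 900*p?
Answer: -286/19 ≈ -15.053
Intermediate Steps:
p = -43/57 (p = 301/(-399) = 301*(-1/399) = -43/57 ≈ -0.75439)
s(K) = 50 (s(K) = 2*25 = 50)
(s(-17) + 186*(-4)) - 900*p = (50 + 186*(-4)) - 900*(-43/57) = (50 - 744) + 12900/19 = -694 + 12900/19 = -286/19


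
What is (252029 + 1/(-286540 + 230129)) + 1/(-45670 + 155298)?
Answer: 1558604069690915/6184225108 ≈ 2.5203e+5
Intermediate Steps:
(252029 + 1/(-286540 + 230129)) + 1/(-45670 + 155298) = (252029 + 1/(-56411)) + 1/109628 = (252029 - 1/56411) + 1/109628 = 14217207918/56411 + 1/109628 = 1558604069690915/6184225108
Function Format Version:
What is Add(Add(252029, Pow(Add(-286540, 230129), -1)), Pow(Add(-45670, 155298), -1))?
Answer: Rational(1558604069690915, 6184225108) ≈ 2.5203e+5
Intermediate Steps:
Add(Add(252029, Pow(Add(-286540, 230129), -1)), Pow(Add(-45670, 155298), -1)) = Add(Add(252029, Pow(-56411, -1)), Pow(109628, -1)) = Add(Add(252029, Rational(-1, 56411)), Rational(1, 109628)) = Add(Rational(14217207918, 56411), Rational(1, 109628)) = Rational(1558604069690915, 6184225108)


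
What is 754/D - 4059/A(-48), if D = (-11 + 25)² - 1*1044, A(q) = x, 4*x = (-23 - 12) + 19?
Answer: 429877/424 ≈ 1013.9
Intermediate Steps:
x = -4 (x = ((-23 - 12) + 19)/4 = (-35 + 19)/4 = (¼)*(-16) = -4)
A(q) = -4
D = -848 (D = 14² - 1044 = 196 - 1044 = -848)
754/D - 4059/A(-48) = 754/(-848) - 4059/(-4) = 754*(-1/848) - 4059*(-¼) = -377/424 + 4059/4 = 429877/424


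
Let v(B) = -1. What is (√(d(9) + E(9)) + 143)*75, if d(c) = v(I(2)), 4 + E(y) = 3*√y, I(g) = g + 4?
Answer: 10875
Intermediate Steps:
I(g) = 4 + g
E(y) = -4 + 3*√y
d(c) = -1
(√(d(9) + E(9)) + 143)*75 = (√(-1 + (-4 + 3*√9)) + 143)*75 = (√(-1 + (-4 + 3*3)) + 143)*75 = (√(-1 + (-4 + 9)) + 143)*75 = (√(-1 + 5) + 143)*75 = (√4 + 143)*75 = (2 + 143)*75 = 145*75 = 10875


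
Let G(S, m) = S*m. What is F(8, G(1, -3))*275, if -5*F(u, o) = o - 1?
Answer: 220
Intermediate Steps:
F(u, o) = ⅕ - o/5 (F(u, o) = -(o - 1)/5 = -(-1 + o)/5 = ⅕ - o/5)
F(8, G(1, -3))*275 = (⅕ - (-3)/5)*275 = (⅕ - ⅕*(-3))*275 = (⅕ + ⅗)*275 = (⅘)*275 = 220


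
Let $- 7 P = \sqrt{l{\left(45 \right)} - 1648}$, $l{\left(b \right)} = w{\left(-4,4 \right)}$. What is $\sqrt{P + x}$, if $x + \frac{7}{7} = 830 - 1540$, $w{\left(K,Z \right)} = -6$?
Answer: $\frac{\sqrt{-34839 - 7 i \sqrt{1654}}}{7} \approx 0.10894 - 26.665 i$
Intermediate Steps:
$l{\left(b \right)} = -6$
$x = -711$ ($x = -1 + \left(830 - 1540\right) = -1 - 710 = -711$)
$P = - \frac{i \sqrt{1654}}{7}$ ($P = - \frac{\sqrt{-6 - 1648}}{7} = - \frac{\sqrt{-1654}}{7} = - \frac{i \sqrt{1654}}{7} \approx - 5.8099 i$)
$\sqrt{P + x} = \sqrt{- \frac{i \sqrt{1654}}{7} - 711} = \sqrt{-711 - \frac{i \sqrt{1654}}{7}}$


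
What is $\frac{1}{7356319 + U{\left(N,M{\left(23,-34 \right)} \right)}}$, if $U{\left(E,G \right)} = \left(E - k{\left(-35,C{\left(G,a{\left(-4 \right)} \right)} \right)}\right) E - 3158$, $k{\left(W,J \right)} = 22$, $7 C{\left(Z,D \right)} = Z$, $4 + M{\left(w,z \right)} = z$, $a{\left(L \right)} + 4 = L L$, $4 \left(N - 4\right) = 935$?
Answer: $\frac{16}{118471289} \approx 1.3505 \cdot 10^{-7}$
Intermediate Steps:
$N = \frac{951}{4}$ ($N = 4 + \frac{1}{4} \cdot 935 = 4 + \frac{935}{4} = \frac{951}{4} \approx 237.75$)
$a{\left(L \right)} = -4 + L^{2}$ ($a{\left(L \right)} = -4 + L L = -4 + L^{2}$)
$M{\left(w,z \right)} = -4 + z$
$C{\left(Z,D \right)} = \frac{Z}{7}$
$U{\left(E,G \right)} = -3158 + E \left(-22 + E\right)$ ($U{\left(E,G \right)} = \left(E - 22\right) E - 3158 = \left(-22 + E\right) E - 3158 = E \left(-22 + E\right) - 3158 = -3158 + E \left(-22 + E\right)$)
$\frac{1}{7356319 + U{\left(N,M{\left(23,-34 \right)} \right)}} = \frac{1}{7356319 - \left(\frac{16777}{2} - \frac{904401}{16}\right)} = \frac{1}{7356319 - - \frac{770185}{16}} = \frac{1}{7356319 + \frac{770185}{16}} = \frac{1}{\frac{118471289}{16}} = \frac{16}{118471289}$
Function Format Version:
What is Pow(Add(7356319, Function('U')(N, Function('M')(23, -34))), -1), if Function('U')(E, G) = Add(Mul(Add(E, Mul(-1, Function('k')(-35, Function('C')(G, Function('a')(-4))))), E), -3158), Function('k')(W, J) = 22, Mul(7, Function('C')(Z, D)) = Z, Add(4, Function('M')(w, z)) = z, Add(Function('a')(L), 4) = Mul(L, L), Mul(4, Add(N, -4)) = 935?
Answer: Rational(16, 118471289) ≈ 1.3505e-7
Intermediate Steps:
N = Rational(951, 4) (N = Add(4, Mul(Rational(1, 4), 935)) = Add(4, Rational(935, 4)) = Rational(951, 4) ≈ 237.75)
Function('a')(L) = Add(-4, Pow(L, 2)) (Function('a')(L) = Add(-4, Mul(L, L)) = Add(-4, Pow(L, 2)))
Function('M')(w, z) = Add(-4, z)
Function('C')(Z, D) = Mul(Rational(1, 7), Z)
Function('U')(E, G) = Add(-3158, Mul(E, Add(-22, E))) (Function('U')(E, G) = Add(Mul(Add(E, Mul(-1, 22)), E), -3158) = Add(Mul(Add(E, -22), E), -3158) = Add(Mul(Add(-22, E), E), -3158) = Add(Mul(E, Add(-22, E)), -3158) = Add(-3158, Mul(E, Add(-22, E))))
Pow(Add(7356319, Function('U')(N, Function('M')(23, -34))), -1) = Pow(Add(7356319, Add(-3158, Pow(Rational(951, 4), 2), Mul(-22, Rational(951, 4)))), -1) = Pow(Add(7356319, Add(-3158, Rational(904401, 16), Rational(-10461, 2))), -1) = Pow(Add(7356319, Rational(770185, 16)), -1) = Pow(Rational(118471289, 16), -1) = Rational(16, 118471289)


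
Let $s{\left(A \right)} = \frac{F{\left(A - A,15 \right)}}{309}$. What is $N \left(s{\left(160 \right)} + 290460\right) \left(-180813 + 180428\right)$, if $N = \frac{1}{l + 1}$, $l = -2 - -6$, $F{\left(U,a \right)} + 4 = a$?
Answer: $- \frac{6910915627}{309} \approx -2.2365 \cdot 10^{7}$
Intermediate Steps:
$F{\left(U,a \right)} = -4 + a$
$l = 4$ ($l = -2 + 6 = 4$)
$s{\left(A \right)} = \frac{11}{309}$ ($s{\left(A \right)} = \frac{-4 + 15}{309} = 11 \cdot \frac{1}{309} = \frac{11}{309}$)
$N = \frac{1}{5}$ ($N = \frac{1}{4 + 1} = \frac{1}{5} \approx 0.2$)
$N \left(s{\left(160 \right)} + 290460\right) \left(-180813 + 180428\right) = \frac{\left(\frac{11}{309} + 290460\right) \left(-180813 + 180428\right)}{5} = \frac{\frac{89752151}{309} \left(-385\right)}{5} = \frac{1}{5} \left(- \frac{34554578135}{309}\right) = - \frac{6910915627}{309}$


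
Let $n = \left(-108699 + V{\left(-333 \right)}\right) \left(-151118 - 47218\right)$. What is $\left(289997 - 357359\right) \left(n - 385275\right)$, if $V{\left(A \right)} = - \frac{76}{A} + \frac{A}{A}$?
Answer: $- \frac{53731767568537234}{37} \approx -1.4522 \cdot 10^{15}$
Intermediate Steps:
$V{\left(A \right)} = 1 - \frac{76}{A}$ ($V{\left(A \right)} = - \frac{76}{A} + 1 = 1 - \frac{76}{A}$)
$n = \frac{2393013620096}{111}$ ($n = \left(-108699 + \frac{-76 - 333}{-333}\right) \left(-151118 - 47218\right) = \left(-108699 - - \frac{409}{333}\right) \left(-198336\right) = \left(-108699 + \frac{409}{333}\right) \left(-198336\right) = \left(- \frac{36196358}{333}\right) \left(-198336\right) = \frac{2393013620096}{111} \approx 2.1559 \cdot 10^{10}$)
$\left(289997 - 357359\right) \left(n - 385275\right) = \left(289997 - 357359\right) \left(\frac{2393013620096}{111} - 385275\right) = \left(-67362\right) \frac{2392970854571}{111} = - \frac{53731767568537234}{37}$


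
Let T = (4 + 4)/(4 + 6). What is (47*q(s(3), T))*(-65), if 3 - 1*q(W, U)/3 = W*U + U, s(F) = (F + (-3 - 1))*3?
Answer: -42159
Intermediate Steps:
T = ⅘ (T = 8/10 = 8*(⅒) = ⅘ ≈ 0.80000)
s(F) = -12 + 3*F (s(F) = (F - 4)*3 = (-4 + F)*3 = -12 + 3*F)
q(W, U) = 9 - 3*U - 3*U*W (q(W, U) = 9 - 3*(W*U + U) = 9 - 3*(U*W + U) = 9 - 3*(U + U*W) = 9 + (-3*U - 3*U*W) = 9 - 3*U - 3*U*W)
(47*q(s(3), T))*(-65) = (47*(9 - 3*⅘ - 3*⅘*(-12 + 3*3)))*(-65) = (47*(9 - 12/5 - 3*⅘*(-12 + 9)))*(-65) = (47*(9 - 12/5 - 3*⅘*(-3)))*(-65) = (47*(9 - 12/5 + 36/5))*(-65) = (47*(69/5))*(-65) = (3243/5)*(-65) = -42159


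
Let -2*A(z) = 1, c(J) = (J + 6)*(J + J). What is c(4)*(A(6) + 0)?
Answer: -40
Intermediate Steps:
c(J) = 2*J*(6 + J) (c(J) = (6 + J)*(2*J) = 2*J*(6 + J))
A(z) = -1/2 (A(z) = -1/2*1 = -1/2)
c(4)*(A(6) + 0) = (2*4*(6 + 4))*(-1/2 + 0) = (2*4*10)*(-1/2) = 80*(-1/2) = -40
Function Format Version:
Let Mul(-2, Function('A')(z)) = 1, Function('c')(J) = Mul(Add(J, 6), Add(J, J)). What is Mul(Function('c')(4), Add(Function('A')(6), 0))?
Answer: -40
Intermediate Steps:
Function('c')(J) = Mul(2, J, Add(6, J)) (Function('c')(J) = Mul(Add(6, J), Mul(2, J)) = Mul(2, J, Add(6, J)))
Function('A')(z) = Rational(-1, 2) (Function('A')(z) = Mul(Rational(-1, 2), 1) = Rational(-1, 2))
Mul(Function('c')(4), Add(Function('A')(6), 0)) = Mul(Mul(2, 4, Add(6, 4)), Add(Rational(-1, 2), 0)) = Mul(Mul(2, 4, 10), Rational(-1, 2)) = Mul(80, Rational(-1, 2)) = -40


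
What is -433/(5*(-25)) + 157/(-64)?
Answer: 8087/8000 ≈ 1.0109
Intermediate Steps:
-433/(5*(-25)) + 157/(-64) = -433/(-125) + 157*(-1/64) = -433*(-1/125) - 157/64 = 433/125 - 157/64 = 8087/8000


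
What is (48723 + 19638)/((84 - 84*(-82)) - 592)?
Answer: 68361/6380 ≈ 10.715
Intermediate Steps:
(48723 + 19638)/((84 - 84*(-82)) - 592) = 68361/((84 + 6888) - 592) = 68361/(6972 - 592) = 68361/6380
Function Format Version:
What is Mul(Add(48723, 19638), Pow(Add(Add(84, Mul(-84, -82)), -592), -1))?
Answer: Rational(68361, 6380) ≈ 10.715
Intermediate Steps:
Mul(Add(48723, 19638), Pow(Add(Add(84, Mul(-84, -82)), -592), -1)) = Mul(68361, Pow(Add(Add(84, 6888), -592), -1)) = Mul(68361, Pow(Add(6972, -592), -1)) = Mul(68361, Pow(6380, -1)) = Mul(68361, Rational(1, 6380)) = Rational(68361, 6380)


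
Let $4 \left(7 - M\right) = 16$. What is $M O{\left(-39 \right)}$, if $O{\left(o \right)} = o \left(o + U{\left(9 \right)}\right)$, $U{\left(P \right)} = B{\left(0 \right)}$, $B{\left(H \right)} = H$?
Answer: $4563$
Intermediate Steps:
$M = 3$ ($M = 7 - 4 = 3$)
$U{\left(P \right)} = 0$
$O{\left(o \right)} = o^{2}$ ($O{\left(o \right)} = o \left(o + 0\right) = o o = o^{2}$)
$M O{\left(-39 \right)} = 3 \left(-39\right)^{2} = 3 \cdot 1521 = 4563$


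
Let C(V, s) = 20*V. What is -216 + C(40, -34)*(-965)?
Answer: -772216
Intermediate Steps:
-216 + C(40, -34)*(-965) = -216 + (20*40)*(-965) = -216 + 800*(-965) = -216 - 772000 = -772216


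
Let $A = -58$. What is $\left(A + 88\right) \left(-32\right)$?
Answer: $-960$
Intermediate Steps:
$\left(A + 88\right) \left(-32\right) = \left(-58 + 88\right) \left(-32\right) = 30 \left(-32\right) = -960$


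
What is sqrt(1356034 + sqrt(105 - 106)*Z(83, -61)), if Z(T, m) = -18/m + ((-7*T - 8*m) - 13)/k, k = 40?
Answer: sqrt(504580251400 - 876265*I)/610 ≈ 1164.5 - 0.0010111*I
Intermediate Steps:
Z(T, m) = -13/40 - 18/m - 7*T/40 - m/5 (Z(T, m) = -18/m + ((-7*T - 8*m) - 13)/40 = -18/m + ((-8*m - 7*T) - 13)*(1/40) = -18/m + (-13 - 8*m - 7*T)*(1/40) = -18/m + (-13/40 - 7*T/40 - m/5) = -13/40 - 18/m - 7*T/40 - m/5)
sqrt(1356034 + sqrt(105 - 106)*Z(83, -61)) = sqrt(1356034 + sqrt(105 - 106)*((1/40)*(-720 - 1*(-61)*(13 + 7*83 + 8*(-61)))/(-61))) = sqrt(1356034 + sqrt(-1)*((1/40)*(-1/61)*(-720 - 1*(-61)*(13 + 581 - 488)))) = sqrt(1356034 + I*((1/40)*(-1/61)*(-720 - 1*(-61)*106))) = sqrt(1356034 + I*((1/40)*(-1/61)*(-720 + 6466))) = sqrt(1356034 + I*((1/40)*(-1/61)*5746)) = sqrt(1356034 + I*(-2873/1220)) = sqrt(1356034 - 2873*I/1220)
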